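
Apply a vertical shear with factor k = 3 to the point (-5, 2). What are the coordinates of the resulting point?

Shear matrix for vertical shear with factor k = 3:
[[1, 0], [3, 1]]
Result: (-5, 2) → (-5, -13)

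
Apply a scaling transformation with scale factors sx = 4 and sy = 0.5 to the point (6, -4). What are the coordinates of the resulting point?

Scaling matrix:
[[4, 0], [0, 0.50]]
Result: (6 × 4, -4 × 0.5) = (24, -2)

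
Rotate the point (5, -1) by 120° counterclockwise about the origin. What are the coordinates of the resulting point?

Rotation matrix for 120°: [[cos 120°, -sin 120°], [sin 120°, cos 120°]] ≈ [[-0.500000, -0.866025], [0.866025, -0.500000]]
[[-0.500000, -0.866025], [0.866025, -0.500000]] × [5, -1]ᵀ ≈ [-1.6340, 4.8301]ᵀ
Result: (-1.6340, 4.8301)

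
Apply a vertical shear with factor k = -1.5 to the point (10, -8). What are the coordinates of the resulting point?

Shear matrix for vertical shear with factor k = -1.5:
[[1, 0], [-1.50, 1]]
Result: (10, -8) → (10, -23)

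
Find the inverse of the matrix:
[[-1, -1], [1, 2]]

For [[a,b],[c,d]], inverse = (1/det)·[[d,-b],[-c,a]]
det = (-1)(2) - (-1)(1) = -2 - -1 = -1
Inverse = (1/-1)·[[2, 1], [-1, -1]]
= [[-2, -1], [1, 1]]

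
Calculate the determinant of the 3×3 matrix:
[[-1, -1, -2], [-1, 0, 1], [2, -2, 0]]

Expansion along first row:
det = -1·det([[0,1],[-2,0]]) - -1·det([[-1,1],[2,0]]) + -2·det([[-1,0],[2,-2]])
    = -1·(0·0 - 1·-2) - -1·(-1·0 - 1·2) + -2·(-1·-2 - 0·2)
    = -1·2 - -1·-2 + -2·2
    = -2 + -2 + -4 = -8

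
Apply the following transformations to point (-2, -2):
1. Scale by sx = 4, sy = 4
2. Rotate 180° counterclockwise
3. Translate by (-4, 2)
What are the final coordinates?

Step 1: Scale → (-8, -8)
Step 2: Rotate 180° → (8, 8)
Step 3: Translate → (4, 10)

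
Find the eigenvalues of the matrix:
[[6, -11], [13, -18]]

Characteristic equation: det(A - λI) = 0
λ² - (trace)λ + (det) = 0
trace = 6 + -18 = -12, det = (6)(-18) - (-11)(13) = 35
λ² - (-12)λ + (35) = 0
λ = (-12 ± √((-12)² - 4·(35))) / 2 = (-12 ± √4) / 2
Solving: λ = -7, -5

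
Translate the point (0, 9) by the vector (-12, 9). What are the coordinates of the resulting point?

Translation by (-12, 9) (homogeneous matrix [[1, 0, -12], [0, 1, 9], [0, 0, 1]]):
x' = 0 + -12 = -12
y' = 9 + 9 = 18
Result: (-12, 18)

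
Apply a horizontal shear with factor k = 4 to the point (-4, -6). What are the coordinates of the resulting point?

Shear matrix for horizontal shear with factor k = 4:
[[1, 4], [0, 1]]
Result: (-4, -6) → (-28, -6)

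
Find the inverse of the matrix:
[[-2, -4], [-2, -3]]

For [[a,b],[c,d]], inverse = (1/det)·[[d,-b],[-c,a]]
det = (-2)(-3) - (-4)(-2) = 6 - 8 = -2
Inverse = (1/-2)·[[-3, 4], [2, -2]]
= [[3/2, -2], [-1, 1]]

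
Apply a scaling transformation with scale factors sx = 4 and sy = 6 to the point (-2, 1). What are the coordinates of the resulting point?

Scaling matrix:
[[4, 0], [0, 6]]
Result: (-2 × 4, 1 × 6) = (-8, 6)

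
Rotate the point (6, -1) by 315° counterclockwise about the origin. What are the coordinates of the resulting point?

Rotation matrix for 315°: [[cos 315°, -sin 315°], [sin 315°, cos 315°]] ≈ [[0.707107, 0.707107], [-0.707107, 0.707107]]
[[0.707107, 0.707107], [-0.707107, 0.707107]] × [6, -1]ᵀ ≈ [3.5355, -4.9497]ᵀ
Result: (3.5355, -4.9497)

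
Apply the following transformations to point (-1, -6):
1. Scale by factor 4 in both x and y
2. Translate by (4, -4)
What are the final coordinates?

Step 1: Scale (-1, -6) by 4 → (-4, -24)
Step 2: Translate by (4, -4) → (0, -28)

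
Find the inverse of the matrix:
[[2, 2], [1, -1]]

For [[a,b],[c,d]], inverse = (1/det)·[[d,-b],[-c,a]]
det = (2)(-1) - (2)(1) = -2 - 2 = -4
Inverse = (1/-4)·[[-1, -2], [-1, 2]]
= [[1/4, 1/2], [1/4, -1/2]]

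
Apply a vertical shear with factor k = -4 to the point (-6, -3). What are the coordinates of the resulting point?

Shear matrix for vertical shear with factor k = -4:
[[1, 0], [-4, 1]]
Result: (-6, -3) → (-6, 21)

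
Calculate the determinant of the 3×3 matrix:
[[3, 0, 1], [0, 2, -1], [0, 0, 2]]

Expansion along first row:
det = 3·det([[2,-1],[0,2]]) - 0·det([[0,-1],[0,2]]) + 1·det([[0,2],[0,0]])
    = 3·(2·2 - -1·0) - 0·(0·2 - -1·0) + 1·(0·0 - 2·0)
    = 3·4 - 0·0 + 1·0
    = 12 + 0 + 0 = 12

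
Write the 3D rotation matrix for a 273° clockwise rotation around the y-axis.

Rotation matrix for clockwise 273° around y-axis:
A clockwise rotation by 273° is a counterclockwise rotation by -273°.
cos(-273°) = 0.0523, sin(-273°) = 0.9986
Result: [[0.0523, 0, 0.9986], [0, 1, 0], [-0.9986, 0, 0.0523]]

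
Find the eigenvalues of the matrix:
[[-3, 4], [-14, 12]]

Characteristic equation: det(A - λI) = 0
λ² - (trace)λ + (det) = 0
trace = -3 + 12 = 9, det = (-3)(12) - (4)(-14) = 20
λ² - (9)λ + (20) = 0
λ = (9 ± √((9)² - 4·(20))) / 2 = (9 ± √1) / 2
Solving: λ = 4, 5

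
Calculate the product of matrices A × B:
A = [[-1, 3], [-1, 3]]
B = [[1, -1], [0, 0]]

Matrix multiplication:
C[0][0] = -1×1 + 3×0 = -1
C[0][1] = -1×-1 + 3×0 = 1
C[1][0] = -1×1 + 3×0 = -1
C[1][1] = -1×-1 + 3×0 = 1
Result: [[-1, 1], [-1, 1]]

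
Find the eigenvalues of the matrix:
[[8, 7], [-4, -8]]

Characteristic equation: det(A - λI) = 0
λ² - (trace)λ + (det) = 0
trace = 8 + -8 = 0, det = (8)(-8) - (7)(-4) = -36
λ² - (0)λ + (-36) = 0
λ = (0 ± √((0)² - 4·(-36))) / 2 = (0 ± √144) / 2
Solving: λ = -6, 6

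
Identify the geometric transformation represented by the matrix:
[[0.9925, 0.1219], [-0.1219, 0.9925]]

This matrix represents: rotation by 353° counterclockwise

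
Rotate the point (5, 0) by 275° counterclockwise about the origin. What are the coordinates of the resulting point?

Rotation matrix for 275°: [[cos 275°, -sin 275°], [sin 275°, cos 275°]] ≈ [[0.087156, 0.996195], [-0.996195, 0.087156]]
[[0.087156, 0.996195], [-0.996195, 0.087156]] × [5, 0]ᵀ ≈ [0.4358, -4.9810]ᵀ
Result: (0.4358, -4.9810)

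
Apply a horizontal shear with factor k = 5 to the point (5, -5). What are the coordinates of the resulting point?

Shear matrix for horizontal shear with factor k = 5:
[[1, 5], [0, 1]]
Result: (5, -5) → (-20, -5)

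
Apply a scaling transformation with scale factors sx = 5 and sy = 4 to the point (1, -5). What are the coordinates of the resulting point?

Scaling matrix:
[[5, 0], [0, 4]]
Result: (1 × 5, -5 × 4) = (5, -20)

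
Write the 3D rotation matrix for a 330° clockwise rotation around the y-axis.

Rotation matrix for clockwise 330° around y-axis:
A clockwise rotation by 330° is a counterclockwise rotation by -330°.
cos(-330°) = √3/2, sin(-330°) = 1/2
Result: [[√3/2, 0, 1/2], [0, 1, 0], [-1/2, 0, √3/2]]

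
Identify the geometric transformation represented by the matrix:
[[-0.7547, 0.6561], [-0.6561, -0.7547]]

This matrix represents: rotation by 221° counterclockwise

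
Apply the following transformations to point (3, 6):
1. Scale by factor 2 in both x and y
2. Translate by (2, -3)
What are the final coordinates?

Step 1: Scale (3, 6) by 2 → (6, 12)
Step 2: Translate by (2, -3) → (8, 9)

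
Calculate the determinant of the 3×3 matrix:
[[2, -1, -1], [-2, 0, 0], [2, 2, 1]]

Expansion along first row:
det = 2·det([[0,0],[2,1]]) - -1·det([[-2,0],[2,1]]) + -1·det([[-2,0],[2,2]])
    = 2·(0·1 - 0·2) - -1·(-2·1 - 0·2) + -1·(-2·2 - 0·2)
    = 2·0 - -1·-2 + -1·-4
    = 0 + -2 + 4 = 2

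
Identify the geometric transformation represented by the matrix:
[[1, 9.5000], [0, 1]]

This matrix represents: horizontal shear with factor 9.5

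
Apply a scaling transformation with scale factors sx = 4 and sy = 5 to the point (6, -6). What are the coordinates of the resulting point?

Scaling matrix:
[[4, 0], [0, 5]]
Result: (6 × 4, -6 × 5) = (24, -30)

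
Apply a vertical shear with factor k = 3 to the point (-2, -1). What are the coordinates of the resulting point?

Shear matrix for vertical shear with factor k = 3:
[[1, 0], [3, 1]]
Result: (-2, -1) → (-2, -7)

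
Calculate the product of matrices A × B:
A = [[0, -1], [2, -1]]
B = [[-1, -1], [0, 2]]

Matrix multiplication:
C[0][0] = 0×-1 + -1×0 = 0
C[0][1] = 0×-1 + -1×2 = -2
C[1][0] = 2×-1 + -1×0 = -2
C[1][1] = 2×-1 + -1×2 = -4
Result: [[0, -2], [-2, -4]]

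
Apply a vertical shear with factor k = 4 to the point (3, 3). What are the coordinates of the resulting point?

Shear matrix for vertical shear with factor k = 4:
[[1, 0], [4, 1]]
Result: (3, 3) → (3, 15)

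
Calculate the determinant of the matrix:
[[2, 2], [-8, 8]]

For a 2×2 matrix [[a, b], [c, d]], det = ad - bc
det = (2)(8) - (2)(-8) = 16 - -16 = 32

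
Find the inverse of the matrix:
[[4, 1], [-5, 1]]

For [[a,b],[c,d]], inverse = (1/det)·[[d,-b],[-c,a]]
det = (4)(1) - (1)(-5) = 4 - -5 = 9
Inverse = (1/9)·[[1, -1], [5, 4]]
= [[1/9, -1/9], [5/9, 4/9]]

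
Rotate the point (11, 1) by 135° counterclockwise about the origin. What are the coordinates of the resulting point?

Rotation matrix for 135°: [[cos 135°, -sin 135°], [sin 135°, cos 135°]] ≈ [[-0.707107, -0.707107], [0.707107, -0.707107]]
[[-0.707107, -0.707107], [0.707107, -0.707107]] × [11, 1]ᵀ ≈ [-8.4853, 7.0711]ᵀ
Result: (-8.4853, 7.0711)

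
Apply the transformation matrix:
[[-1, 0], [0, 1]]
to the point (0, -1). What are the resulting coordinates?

Matrix multiplication:
[[-1, 0], [0, 1]] × [0, -1]ᵀ
= [(-1)(0) + (0)(-1), (0)(0) + (1)(-1)]ᵀ
= [0, -1]ᵀ
Result: (0, -1)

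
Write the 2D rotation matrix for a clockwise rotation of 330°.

Rotation matrix formula: [[cos θ, -sin θ], [sin θ, cos θ]]
A clockwise rotation by 330° is equivalent to a counterclockwise rotation by -330°.
For θ = -330°:
cos(-330°) = √3/2
sin(-330°) = 1/2
Result: [[√3/2, -1/2], [1/2, √3/2]]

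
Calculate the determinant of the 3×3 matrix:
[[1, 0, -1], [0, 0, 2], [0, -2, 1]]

Expansion along first row:
det = 1·det([[0,2],[-2,1]]) - 0·det([[0,2],[0,1]]) + -1·det([[0,0],[0,-2]])
    = 1·(0·1 - 2·-2) - 0·(0·1 - 2·0) + -1·(0·-2 - 0·0)
    = 1·4 - 0·0 + -1·0
    = 4 + 0 + 0 = 4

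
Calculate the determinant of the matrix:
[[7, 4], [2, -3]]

For a 2×2 matrix [[a, b], [c, d]], det = ad - bc
det = (7)(-3) - (4)(2) = -21 - 8 = -29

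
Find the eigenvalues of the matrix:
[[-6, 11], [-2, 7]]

Characteristic equation: det(A - λI) = 0
λ² - (trace)λ + (det) = 0
trace = -6 + 7 = 1, det = (-6)(7) - (11)(-2) = -20
λ² - (1)λ + (-20) = 0
λ = (1 ± √((1)² - 4·(-20))) / 2 = (1 ± √81) / 2
Solving: λ = -4, 5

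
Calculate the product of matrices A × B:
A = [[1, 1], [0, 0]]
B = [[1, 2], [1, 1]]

Matrix multiplication:
C[0][0] = 1×1 + 1×1 = 2
C[0][1] = 1×2 + 1×1 = 3
C[1][0] = 0×1 + 0×1 = 0
C[1][1] = 0×2 + 0×1 = 0
Result: [[2, 3], [0, 0]]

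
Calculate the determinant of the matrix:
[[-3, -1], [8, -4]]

For a 2×2 matrix [[a, b], [c, d]], det = ad - bc
det = (-3)(-4) - (-1)(8) = 12 - -8 = 20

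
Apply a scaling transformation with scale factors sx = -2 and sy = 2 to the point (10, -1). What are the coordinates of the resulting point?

Scaling matrix:
[[-2, 0], [0, 2]]
Result: (10 × -2, -1 × 2) = (-20, -2)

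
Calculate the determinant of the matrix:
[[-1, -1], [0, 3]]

For a 2×2 matrix [[a, b], [c, d]], det = ad - bc
det = (-1)(3) - (-1)(0) = -3 - 0 = -3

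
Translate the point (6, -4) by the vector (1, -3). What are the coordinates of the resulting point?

Translation by (1, -3) (homogeneous matrix [[1, 0, 1], [0, 1, -3], [0, 0, 1]]):
x' = 6 + 1 = 7
y' = -4 + -3 = -7
Result: (7, -7)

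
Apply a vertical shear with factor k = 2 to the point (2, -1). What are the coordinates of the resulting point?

Shear matrix for vertical shear with factor k = 2:
[[1, 0], [2, 1]]
Result: (2, -1) → (2, 3)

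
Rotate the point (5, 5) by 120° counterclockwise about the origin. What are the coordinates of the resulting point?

Rotation matrix for 120°: [[cos 120°, -sin 120°], [sin 120°, cos 120°]] ≈ [[-0.500000, -0.866025], [0.866025, -0.500000]]
[[-0.500000, -0.866025], [0.866025, -0.500000]] × [5, 5]ᵀ ≈ [-6.8301, 1.8301]ᵀ
Result: (-6.8301, 1.8301)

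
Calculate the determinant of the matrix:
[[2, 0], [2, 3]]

For a 2×2 matrix [[a, b], [c, d]], det = ad - bc
det = (2)(3) - (0)(2) = 6 - 0 = 6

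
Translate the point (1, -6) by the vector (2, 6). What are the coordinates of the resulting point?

Translation by (2, 6) (homogeneous matrix [[1, 0, 2], [0, 1, 6], [0, 0, 1]]):
x' = 1 + 2 = 3
y' = -6 + 6 = 0
Result: (3, 0)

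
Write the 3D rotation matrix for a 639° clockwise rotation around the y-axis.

Rotation matrix for clockwise 639° around y-axis:
A clockwise rotation by 639° is a counterclockwise rotation by -639°.
cos(-639°) = 0.1564, sin(-639°) = 0.9877
Result: [[0.1564, 0, 0.9877], [0, 1, 0], [-0.9877, 0, 0.1564]]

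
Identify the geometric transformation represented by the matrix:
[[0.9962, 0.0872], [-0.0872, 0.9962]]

This matrix represents: rotation by 355° counterclockwise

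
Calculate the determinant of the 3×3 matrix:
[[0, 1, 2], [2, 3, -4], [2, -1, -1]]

Expansion along first row:
det = 0·det([[3,-4],[-1,-1]]) - 1·det([[2,-4],[2,-1]]) + 2·det([[2,3],[2,-1]])
    = 0·(3·-1 - -4·-1) - 1·(2·-1 - -4·2) + 2·(2·-1 - 3·2)
    = 0·-7 - 1·6 + 2·-8
    = 0 + -6 + -16 = -22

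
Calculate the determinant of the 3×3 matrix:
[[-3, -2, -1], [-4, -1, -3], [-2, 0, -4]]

Expansion along first row:
det = -3·det([[-1,-3],[0,-4]]) - -2·det([[-4,-3],[-2,-4]]) + -1·det([[-4,-1],[-2,0]])
    = -3·(-1·-4 - -3·0) - -2·(-4·-4 - -3·-2) + -1·(-4·0 - -1·-2)
    = -3·4 - -2·10 + -1·-2
    = -12 + 20 + 2 = 10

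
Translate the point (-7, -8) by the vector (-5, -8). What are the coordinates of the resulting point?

Translation by (-5, -8) (homogeneous matrix [[1, 0, -5], [0, 1, -8], [0, 0, 1]]):
x' = -7 + -5 = -12
y' = -8 + -8 = -16
Result: (-12, -16)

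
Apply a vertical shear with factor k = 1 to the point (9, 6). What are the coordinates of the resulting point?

Shear matrix for vertical shear with factor k = 1:
[[1, 0], [1, 1]]
Result: (9, 6) → (9, 15)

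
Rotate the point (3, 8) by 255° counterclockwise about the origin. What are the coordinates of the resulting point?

Rotation matrix for 255°: [[cos 255°, -sin 255°], [sin 255°, cos 255°]] ≈ [[-0.258819, 0.965926], [-0.965926, -0.258819]]
[[-0.258819, 0.965926], [-0.965926, -0.258819]] × [3, 8]ᵀ ≈ [6.9509, -4.9683]ᵀ
Result: (6.9509, -4.9683)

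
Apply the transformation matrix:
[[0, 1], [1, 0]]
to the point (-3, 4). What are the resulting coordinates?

Matrix multiplication:
[[0, 1], [1, 0]] × [-3, 4]ᵀ
= [(0)(-3) + (1)(4), (1)(-3) + (0)(4)]ᵀ
= [4, -3]ᵀ
Result: (4, -3)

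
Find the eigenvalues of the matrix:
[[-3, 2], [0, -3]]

Characteristic equation: det(A - λI) = 0
λ² - (trace)λ + (det) = 0
trace = -3 + -3 = -6, det = (-3)(-3) - (2)(0) = 9
λ² - (-6)λ + (9) = 0
λ = (-6 ± √((-6)² - 4·(9))) / 2 = (-6 ± √0) / 2
Solving: λ = -3, -3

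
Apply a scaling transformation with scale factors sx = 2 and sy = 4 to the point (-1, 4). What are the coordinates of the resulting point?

Scaling matrix:
[[2, 0], [0, 4]]
Result: (-1 × 2, 4 × 4) = (-2, 16)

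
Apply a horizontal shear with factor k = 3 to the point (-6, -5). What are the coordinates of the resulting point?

Shear matrix for horizontal shear with factor k = 3:
[[1, 3], [0, 1]]
Result: (-6, -5) → (-21, -5)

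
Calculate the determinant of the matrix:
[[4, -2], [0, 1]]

For a 2×2 matrix [[a, b], [c, d]], det = ad - bc
det = (4)(1) - (-2)(0) = 4 - 0 = 4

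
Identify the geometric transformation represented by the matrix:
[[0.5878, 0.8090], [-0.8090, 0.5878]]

This matrix represents: rotation by 306° counterclockwise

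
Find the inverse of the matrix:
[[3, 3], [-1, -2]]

For [[a,b],[c,d]], inverse = (1/det)·[[d,-b],[-c,a]]
det = (3)(-2) - (3)(-1) = -6 - -3 = -3
Inverse = (1/-3)·[[-2, -3], [1, 3]]
= [[2/3, 1], [-1/3, -1]]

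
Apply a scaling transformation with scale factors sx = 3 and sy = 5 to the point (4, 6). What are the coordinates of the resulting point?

Scaling matrix:
[[3, 0], [0, 5]]
Result: (4 × 3, 6 × 5) = (12, 30)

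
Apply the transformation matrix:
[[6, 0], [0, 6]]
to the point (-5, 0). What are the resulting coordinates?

Matrix multiplication:
[[6, 0], [0, 6]] × [-5, 0]ᵀ
= [(6)(-5) + (0)(0), (0)(-5) + (6)(0)]ᵀ
= [-30, 0]ᵀ
Result: (-30, 0)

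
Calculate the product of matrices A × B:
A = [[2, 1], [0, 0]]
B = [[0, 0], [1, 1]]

Matrix multiplication:
C[0][0] = 2×0 + 1×1 = 1
C[0][1] = 2×0 + 1×1 = 1
C[1][0] = 0×0 + 0×1 = 0
C[1][1] = 0×0 + 0×1 = 0
Result: [[1, 1], [0, 0]]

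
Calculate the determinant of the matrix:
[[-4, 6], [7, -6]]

For a 2×2 matrix [[a, b], [c, d]], det = ad - bc
det = (-4)(-6) - (6)(7) = 24 - 42 = -18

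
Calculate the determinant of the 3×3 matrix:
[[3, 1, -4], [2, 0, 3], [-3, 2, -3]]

Expansion along first row:
det = 3·det([[0,3],[2,-3]]) - 1·det([[2,3],[-3,-3]]) + -4·det([[2,0],[-3,2]])
    = 3·(0·-3 - 3·2) - 1·(2·-3 - 3·-3) + -4·(2·2 - 0·-3)
    = 3·-6 - 1·3 + -4·4
    = -18 + -3 + -16 = -37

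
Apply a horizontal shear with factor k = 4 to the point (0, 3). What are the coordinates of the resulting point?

Shear matrix for horizontal shear with factor k = 4:
[[1, 4], [0, 1]]
Result: (0, 3) → (12, 3)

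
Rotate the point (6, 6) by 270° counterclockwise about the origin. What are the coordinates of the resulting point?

Rotation matrix for 270°: [[cos 270°, -sin 270°], [sin 270°, cos 270°]] = [[0, 1], [-1, 0]]
[[0, 1], [-1, 0]] × [6, 6]ᵀ = [6, -6]ᵀ
Result: (6, -6)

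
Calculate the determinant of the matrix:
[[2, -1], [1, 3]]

For a 2×2 matrix [[a, b], [c, d]], det = ad - bc
det = (2)(3) - (-1)(1) = 6 - -1 = 7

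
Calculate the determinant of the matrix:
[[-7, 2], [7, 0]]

For a 2×2 matrix [[a, b], [c, d]], det = ad - bc
det = (-7)(0) - (2)(7) = 0 - 14 = -14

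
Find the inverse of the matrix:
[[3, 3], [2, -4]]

For [[a,b],[c,d]], inverse = (1/det)·[[d,-b],[-c,a]]
det = (3)(-4) - (3)(2) = -12 - 6 = -18
Inverse = (1/-18)·[[-4, -3], [-2, 3]]
= [[2/9, 1/6], [1/9, -1/6]]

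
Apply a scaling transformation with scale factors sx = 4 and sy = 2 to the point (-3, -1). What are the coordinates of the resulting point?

Scaling matrix:
[[4, 0], [0, 2]]
Result: (-3 × 4, -1 × 2) = (-12, -2)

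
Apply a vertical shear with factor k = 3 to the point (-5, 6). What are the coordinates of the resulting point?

Shear matrix for vertical shear with factor k = 3:
[[1, 0], [3, 1]]
Result: (-5, 6) → (-5, -9)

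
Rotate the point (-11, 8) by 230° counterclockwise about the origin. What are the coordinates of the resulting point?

Rotation matrix for 230°: [[cos 230°, -sin 230°], [sin 230°, cos 230°]] ≈ [[-0.642788, 0.766044], [-0.766044, -0.642788]]
[[-0.642788, 0.766044], [-0.766044, -0.642788]] × [-11, 8]ᵀ ≈ [13.1990, 3.2842]ᵀ
Result: (13.1990, 3.2842)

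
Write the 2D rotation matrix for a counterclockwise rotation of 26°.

Rotation matrix formula: [[cos θ, -sin θ], [sin θ, cos θ]]
For θ = 26°:
cos(26°) = 0.8988
sin(26°) = 0.4384
Result: [[0.8988, -0.4384], [0.4384, 0.8988]]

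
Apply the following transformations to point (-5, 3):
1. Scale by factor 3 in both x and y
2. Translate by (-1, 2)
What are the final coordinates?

Step 1: Scale (-5, 3) by 3 → (-15, 9)
Step 2: Translate by (-1, 2) → (-16, 11)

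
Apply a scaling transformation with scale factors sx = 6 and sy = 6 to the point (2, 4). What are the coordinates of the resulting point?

Scaling matrix:
[[6, 0], [0, 6]]
Result: (2 × 6, 4 × 6) = (12, 24)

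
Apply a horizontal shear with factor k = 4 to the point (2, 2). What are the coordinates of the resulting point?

Shear matrix for horizontal shear with factor k = 4:
[[1, 4], [0, 1]]
Result: (2, 2) → (10, 2)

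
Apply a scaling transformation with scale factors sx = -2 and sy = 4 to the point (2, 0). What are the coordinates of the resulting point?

Scaling matrix:
[[-2, 0], [0, 4]]
Result: (2 × -2, 0 × 4) = (-4, 0)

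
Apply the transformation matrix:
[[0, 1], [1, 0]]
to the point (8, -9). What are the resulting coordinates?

Matrix multiplication:
[[0, 1], [1, 0]] × [8, -9]ᵀ
= [(0)(8) + (1)(-9), (1)(8) + (0)(-9)]ᵀ
= [-9, 8]ᵀ
Result: (-9, 8)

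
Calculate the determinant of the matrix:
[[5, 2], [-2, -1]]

For a 2×2 matrix [[a, b], [c, d]], det = ad - bc
det = (5)(-1) - (2)(-2) = -5 - -4 = -1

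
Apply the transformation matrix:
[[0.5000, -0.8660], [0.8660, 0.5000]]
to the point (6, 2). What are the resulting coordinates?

Matrix multiplication:
[[0.5000, -0.8660], [0.8660, 0.5000]] × [6, 2]ᵀ
= [(0.5000)(6) + (-0.8660)(2), (0.8660)(6) + (0.5000)(2)]ᵀ
= [1.2680, 6.1960]ᵀ
Result: (1.2680, 6.1960)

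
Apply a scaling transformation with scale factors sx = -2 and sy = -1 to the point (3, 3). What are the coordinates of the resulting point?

Scaling matrix:
[[-2, 0], [0, -1]]
Result: (3 × -2, 3 × -1) = (-6, -3)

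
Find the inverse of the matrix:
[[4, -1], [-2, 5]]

For [[a,b],[c,d]], inverse = (1/det)·[[d,-b],[-c,a]]
det = (4)(5) - (-1)(-2) = 20 - 2 = 18
Inverse = (1/18)·[[5, 1], [2, 4]]
= [[5/18, 1/18], [1/9, 2/9]]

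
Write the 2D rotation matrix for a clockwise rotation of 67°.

Rotation matrix formula: [[cos θ, -sin θ], [sin θ, cos θ]]
A clockwise rotation by 67° is equivalent to a counterclockwise rotation by -67°.
For θ = -67°:
cos(-67°) = 0.3907
sin(-67°) = -0.9205
Result: [[0.3907, 0.9205], [-0.9205, 0.3907]]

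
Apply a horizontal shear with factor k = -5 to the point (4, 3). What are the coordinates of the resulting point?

Shear matrix for horizontal shear with factor k = -5:
[[1, -5], [0, 1]]
Result: (4, 3) → (-11, 3)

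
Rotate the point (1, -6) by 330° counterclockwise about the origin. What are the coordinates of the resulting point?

Rotation matrix for 330°: [[cos 330°, -sin 330°], [sin 330°, cos 330°]] ≈ [[0.866025, 0.500000], [-0.500000, 0.866025]]
[[0.866025, 0.500000], [-0.500000, 0.866025]] × [1, -6]ᵀ ≈ [-2.1340, -5.6962]ᵀ
Result: (-2.1340, -5.6962)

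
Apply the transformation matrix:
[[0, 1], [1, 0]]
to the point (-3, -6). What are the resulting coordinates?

Matrix multiplication:
[[0, 1], [1, 0]] × [-3, -6]ᵀ
= [(0)(-3) + (1)(-6), (1)(-3) + (0)(-6)]ᵀ
= [-6, -3]ᵀ
Result: (-6, -3)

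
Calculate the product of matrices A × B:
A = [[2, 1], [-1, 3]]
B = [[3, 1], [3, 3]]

Matrix multiplication:
C[0][0] = 2×3 + 1×3 = 9
C[0][1] = 2×1 + 1×3 = 5
C[1][0] = -1×3 + 3×3 = 6
C[1][1] = -1×1 + 3×3 = 8
Result: [[9, 5], [6, 8]]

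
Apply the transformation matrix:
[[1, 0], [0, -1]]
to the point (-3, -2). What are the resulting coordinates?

Matrix multiplication:
[[1, 0], [0, -1]] × [-3, -2]ᵀ
= [(1)(-3) + (0)(-2), (0)(-3) + (-1)(-2)]ᵀ
= [-3, 2]ᵀ
Result: (-3, 2)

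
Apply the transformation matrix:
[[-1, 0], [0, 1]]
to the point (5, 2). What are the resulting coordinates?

Matrix multiplication:
[[-1, 0], [0, 1]] × [5, 2]ᵀ
= [(-1)(5) + (0)(2), (0)(5) + (1)(2)]ᵀ
= [-5, 2]ᵀ
Result: (-5, 2)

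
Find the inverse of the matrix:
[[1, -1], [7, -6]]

For [[a,b],[c,d]], inverse = (1/det)·[[d,-b],[-c,a]]
det = (1)(-6) - (-1)(7) = -6 - -7 = 1
Inverse = [[-6, 1], [-7, 1]]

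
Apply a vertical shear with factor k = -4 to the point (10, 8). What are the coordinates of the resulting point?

Shear matrix for vertical shear with factor k = -4:
[[1, 0], [-4, 1]]
Result: (10, 8) → (10, -32)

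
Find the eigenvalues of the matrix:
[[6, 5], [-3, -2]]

Characteristic equation: det(A - λI) = 0
λ² - (trace)λ + (det) = 0
trace = 6 + -2 = 4, det = (6)(-2) - (5)(-3) = 3
λ² - (4)λ + (3) = 0
λ = (4 ± √((4)² - 4·(3))) / 2 = (4 ± √4) / 2
Solving: λ = 1, 3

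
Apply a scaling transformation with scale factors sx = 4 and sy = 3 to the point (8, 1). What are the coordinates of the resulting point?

Scaling matrix:
[[4, 0], [0, 3]]
Result: (8 × 4, 1 × 3) = (32, 3)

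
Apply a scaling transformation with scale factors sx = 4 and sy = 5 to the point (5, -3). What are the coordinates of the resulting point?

Scaling matrix:
[[4, 0], [0, 5]]
Result: (5 × 4, -3 × 5) = (20, -15)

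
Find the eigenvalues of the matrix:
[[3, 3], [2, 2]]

Characteristic equation: det(A - λI) = 0
λ² - (trace)λ + (det) = 0
trace = 3 + 2 = 5, det = (3)(2) - (3)(2) = 0
λ² - (5)λ + (0) = 0
λ = (5 ± √((5)² - 4·(0))) / 2 = (5 ± √25) / 2
Solving: λ = 0, 5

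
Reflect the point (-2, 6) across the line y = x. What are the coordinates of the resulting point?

Reflection across line y = x: (-2, 6) → (6, -2)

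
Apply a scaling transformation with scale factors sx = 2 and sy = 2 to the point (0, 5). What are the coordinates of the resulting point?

Scaling matrix:
[[2, 0], [0, 2]]
Result: (0 × 2, 5 × 2) = (0, 10)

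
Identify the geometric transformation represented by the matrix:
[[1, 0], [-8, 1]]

This matrix represents: vertical shear with factor -8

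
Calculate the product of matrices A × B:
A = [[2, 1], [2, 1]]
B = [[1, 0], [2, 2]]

Matrix multiplication:
C[0][0] = 2×1 + 1×2 = 4
C[0][1] = 2×0 + 1×2 = 2
C[1][0] = 2×1 + 1×2 = 4
C[1][1] = 2×0 + 1×2 = 2
Result: [[4, 2], [4, 2]]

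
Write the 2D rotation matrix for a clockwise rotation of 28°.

Rotation matrix formula: [[cos θ, -sin θ], [sin θ, cos θ]]
A clockwise rotation by 28° is equivalent to a counterclockwise rotation by -28°.
For θ = -28°:
cos(-28°) = 0.8829
sin(-28°) = -0.4695
Result: [[0.8829, 0.4695], [-0.4695, 0.8829]]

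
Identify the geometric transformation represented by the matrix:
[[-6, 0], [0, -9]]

This matrix represents: non-uniform scaling by sx = -6, sy = -9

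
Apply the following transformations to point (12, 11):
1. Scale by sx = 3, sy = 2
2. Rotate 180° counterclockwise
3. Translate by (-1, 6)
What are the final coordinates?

Step 1: Scale → (36, 22)
Step 2: Rotate 180° → (-36, -22)
Step 3: Translate → (-37, -16)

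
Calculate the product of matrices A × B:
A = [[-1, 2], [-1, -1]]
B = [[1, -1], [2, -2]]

Matrix multiplication:
C[0][0] = -1×1 + 2×2 = 3
C[0][1] = -1×-1 + 2×-2 = -3
C[1][0] = -1×1 + -1×2 = -3
C[1][1] = -1×-1 + -1×-2 = 3
Result: [[3, -3], [-3, 3]]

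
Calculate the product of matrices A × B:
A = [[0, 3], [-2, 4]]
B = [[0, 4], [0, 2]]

Matrix multiplication:
C[0][0] = 0×0 + 3×0 = 0
C[0][1] = 0×4 + 3×2 = 6
C[1][0] = -2×0 + 4×0 = 0
C[1][1] = -2×4 + 4×2 = 0
Result: [[0, 6], [0, 0]]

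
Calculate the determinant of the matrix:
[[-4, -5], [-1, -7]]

For a 2×2 matrix [[a, b], [c, d]], det = ad - bc
det = (-4)(-7) - (-5)(-1) = 28 - 5 = 23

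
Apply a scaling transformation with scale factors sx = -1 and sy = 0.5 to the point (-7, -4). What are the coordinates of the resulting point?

Scaling matrix:
[[-1, 0], [0, 0.50]]
Result: (-7 × -1, -4 × 0.5) = (7, -2)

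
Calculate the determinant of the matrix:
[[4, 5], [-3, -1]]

For a 2×2 matrix [[a, b], [c, d]], det = ad - bc
det = (4)(-1) - (5)(-3) = -4 - -15 = 11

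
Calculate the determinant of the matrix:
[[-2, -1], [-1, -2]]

For a 2×2 matrix [[a, b], [c, d]], det = ad - bc
det = (-2)(-2) - (-1)(-1) = 4 - 1 = 3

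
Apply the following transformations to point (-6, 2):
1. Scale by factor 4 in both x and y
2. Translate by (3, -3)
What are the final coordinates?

Step 1: Scale (-6, 2) by 4 → (-24, 8)
Step 2: Translate by (3, -3) → (-21, 5)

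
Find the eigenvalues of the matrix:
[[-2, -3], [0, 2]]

Characteristic equation: det(A - λI) = 0
λ² - (trace)λ + (det) = 0
trace = -2 + 2 = 0, det = (-2)(2) - (-3)(0) = -4
λ² - (0)λ + (-4) = 0
λ = (0 ± √((0)² - 4·(-4))) / 2 = (0 ± √16) / 2
Solving: λ = -2, 2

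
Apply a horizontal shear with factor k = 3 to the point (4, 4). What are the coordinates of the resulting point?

Shear matrix for horizontal shear with factor k = 3:
[[1, 3], [0, 1]]
Result: (4, 4) → (16, 4)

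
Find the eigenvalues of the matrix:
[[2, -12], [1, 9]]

Characteristic equation: det(A - λI) = 0
λ² - (trace)λ + (det) = 0
trace = 2 + 9 = 11, det = (2)(9) - (-12)(1) = 30
λ² - (11)λ + (30) = 0
λ = (11 ± √((11)² - 4·(30))) / 2 = (11 ± √1) / 2
Solving: λ = 5, 6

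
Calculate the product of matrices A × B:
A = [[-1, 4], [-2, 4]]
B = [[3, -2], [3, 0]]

Matrix multiplication:
C[0][0] = -1×3 + 4×3 = 9
C[0][1] = -1×-2 + 4×0 = 2
C[1][0] = -2×3 + 4×3 = 6
C[1][1] = -2×-2 + 4×0 = 4
Result: [[9, 2], [6, 4]]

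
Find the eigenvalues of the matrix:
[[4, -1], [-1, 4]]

Characteristic equation: det(A - λI) = 0
λ² - (trace)λ + (det) = 0
trace = 4 + 4 = 8, det = (4)(4) - (-1)(-1) = 15
λ² - (8)λ + (15) = 0
λ = (8 ± √((8)² - 4·(15))) / 2 = (8 ± √4) / 2
Solving: λ = 3, 5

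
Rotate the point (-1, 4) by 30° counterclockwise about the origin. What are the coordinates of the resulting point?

Rotation matrix for 30°: [[cos 30°, -sin 30°], [sin 30°, cos 30°]] ≈ [[0.866025, -0.500000], [0.500000, 0.866025]]
[[0.866025, -0.500000], [0.500000, 0.866025]] × [-1, 4]ᵀ ≈ [-2.8660, 2.9641]ᵀ
Result: (-2.8660, 2.9641)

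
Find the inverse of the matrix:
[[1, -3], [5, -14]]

For [[a,b],[c,d]], inverse = (1/det)·[[d,-b],[-c,a]]
det = (1)(-14) - (-3)(5) = -14 - -15 = 1
Inverse = [[-14, 3], [-5, 1]]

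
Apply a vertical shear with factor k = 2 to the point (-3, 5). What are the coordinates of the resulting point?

Shear matrix for vertical shear with factor k = 2:
[[1, 0], [2, 1]]
Result: (-3, 5) → (-3, -1)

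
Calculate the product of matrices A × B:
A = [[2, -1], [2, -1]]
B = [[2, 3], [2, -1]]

Matrix multiplication:
C[0][0] = 2×2 + -1×2 = 2
C[0][1] = 2×3 + -1×-1 = 7
C[1][0] = 2×2 + -1×2 = 2
C[1][1] = 2×3 + -1×-1 = 7
Result: [[2, 7], [2, 7]]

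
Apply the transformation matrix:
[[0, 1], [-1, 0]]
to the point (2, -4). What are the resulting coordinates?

Matrix multiplication:
[[0, 1], [-1, 0]] × [2, -4]ᵀ
= [(0)(2) + (1)(-4), (-1)(2) + (0)(-4)]ᵀ
= [-4, -2]ᵀ
Result: (-4, -2)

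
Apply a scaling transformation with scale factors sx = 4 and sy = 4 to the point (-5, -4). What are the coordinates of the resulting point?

Scaling matrix:
[[4, 0], [0, 4]]
Result: (-5 × 4, -4 × 4) = (-20, -16)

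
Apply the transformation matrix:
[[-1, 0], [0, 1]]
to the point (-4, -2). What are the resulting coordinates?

Matrix multiplication:
[[-1, 0], [0, 1]] × [-4, -2]ᵀ
= [(-1)(-4) + (0)(-2), (0)(-4) + (1)(-2)]ᵀ
= [4, -2]ᵀ
Result: (4, -2)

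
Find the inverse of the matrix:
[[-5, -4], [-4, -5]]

For [[a,b],[c,d]], inverse = (1/det)·[[d,-b],[-c,a]]
det = (-5)(-5) - (-4)(-4) = 25 - 16 = 9
Inverse = (1/9)·[[-5, 4], [4, -5]]
= [[-5/9, 4/9], [4/9, -5/9]]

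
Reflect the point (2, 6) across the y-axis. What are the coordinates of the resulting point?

Reflection across y-axis: (2, 6) → (-2, 6)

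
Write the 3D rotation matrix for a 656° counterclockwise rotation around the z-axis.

Rotation matrix for counterclockwise 656° around z-axis:
cos(656°) = 0.4384, sin(656°) = -0.8988
Result: [[0.4384, 0.8988, 0], [-0.8988, 0.4384, 0], [0, 0, 1]]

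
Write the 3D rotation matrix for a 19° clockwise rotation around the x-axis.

Rotation matrix for clockwise 19° around x-axis:
A clockwise rotation by 19° is a counterclockwise rotation by -19°.
cos(-19°) = 0.9455, sin(-19°) = -0.3256
Result: [[1, 0, 0], [0, 0.9455, 0.3256], [0, -0.3256, 0.9455]]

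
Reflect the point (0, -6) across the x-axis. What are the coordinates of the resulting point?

Reflection across x-axis: (0, -6) → (0, 6)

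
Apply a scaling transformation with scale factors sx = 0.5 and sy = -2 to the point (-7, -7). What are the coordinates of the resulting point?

Scaling matrix:
[[0.50, 0], [0, -2]]
Result: (-7 × 0.5, -7 × -2) = (-3.5, 14)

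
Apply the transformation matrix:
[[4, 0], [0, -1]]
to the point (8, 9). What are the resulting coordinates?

Matrix multiplication:
[[4, 0], [0, -1]] × [8, 9]ᵀ
= [(4)(8) + (0)(9), (0)(8) + (-1)(9)]ᵀ
= [32, -9]ᵀ
Result: (32, -9)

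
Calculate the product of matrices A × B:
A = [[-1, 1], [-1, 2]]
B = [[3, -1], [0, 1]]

Matrix multiplication:
C[0][0] = -1×3 + 1×0 = -3
C[0][1] = -1×-1 + 1×1 = 2
C[1][0] = -1×3 + 2×0 = -3
C[1][1] = -1×-1 + 2×1 = 3
Result: [[-3, 2], [-3, 3]]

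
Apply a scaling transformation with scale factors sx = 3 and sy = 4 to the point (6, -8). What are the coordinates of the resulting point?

Scaling matrix:
[[3, 0], [0, 4]]
Result: (6 × 3, -8 × 4) = (18, -32)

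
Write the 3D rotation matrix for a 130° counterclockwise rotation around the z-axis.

Rotation matrix for counterclockwise 130° around z-axis:
cos(130°) = -0.6428, sin(130°) = 0.7660
Result: [[-0.6428, -0.7660, 0], [0.7660, -0.6428, 0], [0, 0, 1]]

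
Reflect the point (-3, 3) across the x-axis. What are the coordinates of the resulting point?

Reflection across x-axis: (-3, 3) → (-3, -3)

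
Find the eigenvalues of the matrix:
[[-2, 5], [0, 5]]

Characteristic equation: det(A - λI) = 0
λ² - (trace)λ + (det) = 0
trace = -2 + 5 = 3, det = (-2)(5) - (5)(0) = -10
λ² - (3)λ + (-10) = 0
λ = (3 ± √((3)² - 4·(-10))) / 2 = (3 ± √49) / 2
Solving: λ = -2, 5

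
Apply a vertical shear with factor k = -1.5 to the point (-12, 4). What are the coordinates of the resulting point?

Shear matrix for vertical shear with factor k = -1.5:
[[1, 0], [-1.50, 1]]
Result: (-12, 4) → (-12, 22)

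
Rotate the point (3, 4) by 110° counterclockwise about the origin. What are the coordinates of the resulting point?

Rotation matrix for 110°: [[cos 110°, -sin 110°], [sin 110°, cos 110°]] ≈ [[-0.342020, -0.939693], [0.939693, -0.342020]]
[[-0.342020, -0.939693], [0.939693, -0.342020]] × [3, 4]ᵀ ≈ [-4.7848, 1.4510]ᵀ
Result: (-4.7848, 1.4510)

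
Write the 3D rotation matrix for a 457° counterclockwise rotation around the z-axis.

Rotation matrix for counterclockwise 457° around z-axis:
cos(457°) = -0.1219, sin(457°) = 0.9925
Result: [[-0.1219, -0.9925, 0], [0.9925, -0.1219, 0], [0, 0, 1]]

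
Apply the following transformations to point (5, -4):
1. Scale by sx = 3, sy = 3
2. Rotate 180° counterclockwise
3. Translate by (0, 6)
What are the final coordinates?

Step 1: Scale → (15, -12)
Step 2: Rotate 180° → (-15, 12)
Step 3: Translate → (-15, 18)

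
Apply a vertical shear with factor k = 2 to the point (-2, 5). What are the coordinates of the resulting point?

Shear matrix for vertical shear with factor k = 2:
[[1, 0], [2, 1]]
Result: (-2, 5) → (-2, 1)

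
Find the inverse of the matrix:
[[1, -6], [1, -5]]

For [[a,b],[c,d]], inverse = (1/det)·[[d,-b],[-c,a]]
det = (1)(-5) - (-6)(1) = -5 - -6 = 1
Inverse = [[-5, 6], [-1, 1]]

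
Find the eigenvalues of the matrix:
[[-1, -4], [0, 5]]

Characteristic equation: det(A - λI) = 0
λ² - (trace)λ + (det) = 0
trace = -1 + 5 = 4, det = (-1)(5) - (-4)(0) = -5
λ² - (4)λ + (-5) = 0
λ = (4 ± √((4)² - 4·(-5))) / 2 = (4 ± √36) / 2
Solving: λ = -1, 5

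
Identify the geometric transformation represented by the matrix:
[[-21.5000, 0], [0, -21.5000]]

This matrix represents: uniform scaling by factor -21.5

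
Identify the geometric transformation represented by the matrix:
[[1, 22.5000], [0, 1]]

This matrix represents: horizontal shear with factor 22.5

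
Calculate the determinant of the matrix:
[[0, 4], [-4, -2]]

For a 2×2 matrix [[a, b], [c, d]], det = ad - bc
det = (0)(-2) - (4)(-4) = 0 - -16 = 16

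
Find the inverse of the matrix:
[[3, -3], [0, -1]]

For [[a,b],[c,d]], inverse = (1/det)·[[d,-b],[-c,a]]
det = (3)(-1) - (-3)(0) = -3 - 0 = -3
Inverse = (1/-3)·[[-1, 3], [0, 3]]
= [[1/3, -1], [0, -1]]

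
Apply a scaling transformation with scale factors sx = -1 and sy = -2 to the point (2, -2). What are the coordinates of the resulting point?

Scaling matrix:
[[-1, 0], [0, -2]]
Result: (2 × -1, -2 × -2) = (-2, 4)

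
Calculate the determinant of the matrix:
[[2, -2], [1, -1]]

For a 2×2 matrix [[a, b], [c, d]], det = ad - bc
det = (2)(-1) - (-2)(1) = -2 - -2 = 0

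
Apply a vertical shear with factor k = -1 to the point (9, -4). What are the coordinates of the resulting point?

Shear matrix for vertical shear with factor k = -1:
[[1, 0], [-1, 1]]
Result: (9, -4) → (9, -13)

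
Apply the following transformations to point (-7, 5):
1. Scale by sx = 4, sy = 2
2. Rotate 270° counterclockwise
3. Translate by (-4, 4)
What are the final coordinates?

Step 1: Scale → (-28, 10)
Step 2: Rotate 270° → (10, 28)
Step 3: Translate → (6, 32)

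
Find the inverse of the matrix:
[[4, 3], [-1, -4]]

For [[a,b],[c,d]], inverse = (1/det)·[[d,-b],[-c,a]]
det = (4)(-4) - (3)(-1) = -16 - -3 = -13
Inverse = (1/-13)·[[-4, -3], [1, 4]]
= [[4/13, 3/13], [-1/13, -4/13]]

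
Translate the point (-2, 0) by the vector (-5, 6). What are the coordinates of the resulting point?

Translation by (-5, 6) (homogeneous matrix [[1, 0, -5], [0, 1, 6], [0, 0, 1]]):
x' = -2 + -5 = -7
y' = 0 + 6 = 6
Result: (-7, 6)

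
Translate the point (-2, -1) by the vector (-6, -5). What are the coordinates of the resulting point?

Translation by (-6, -5) (homogeneous matrix [[1, 0, -6], [0, 1, -5], [0, 0, 1]]):
x' = -2 + -6 = -8
y' = -1 + -5 = -6
Result: (-8, -6)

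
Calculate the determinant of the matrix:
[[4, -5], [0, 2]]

For a 2×2 matrix [[a, b], [c, d]], det = ad - bc
det = (4)(2) - (-5)(0) = 8 - 0 = 8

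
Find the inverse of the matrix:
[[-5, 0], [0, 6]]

For [[a,b],[c,d]], inverse = (1/det)·[[d,-b],[-c,a]]
det = (-5)(6) - (0)(0) = -30 - 0 = -30
Inverse = (1/-30)·[[6, 0], [0, -5]]
= [[-1/5, 0], [0, 1/6]]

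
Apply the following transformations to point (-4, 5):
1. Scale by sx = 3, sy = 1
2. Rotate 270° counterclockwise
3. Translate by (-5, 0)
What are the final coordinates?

Step 1: Scale → (-12, 5)
Step 2: Rotate 270° → (5, 12)
Step 3: Translate → (0, 12)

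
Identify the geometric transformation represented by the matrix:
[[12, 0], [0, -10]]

This matrix represents: non-uniform scaling by sx = 12, sy = -10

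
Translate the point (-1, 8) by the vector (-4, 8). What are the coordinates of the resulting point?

Translation by (-4, 8) (homogeneous matrix [[1, 0, -4], [0, 1, 8], [0, 0, 1]]):
x' = -1 + -4 = -5
y' = 8 + 8 = 16
Result: (-5, 16)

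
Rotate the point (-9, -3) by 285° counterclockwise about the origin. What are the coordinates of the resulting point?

Rotation matrix for 285°: [[cos 285°, -sin 285°], [sin 285°, cos 285°]] ≈ [[0.258819, 0.965926], [-0.965926, 0.258819]]
[[0.258819, 0.965926], [-0.965926, 0.258819]] × [-9, -3]ᵀ ≈ [-5.2271, 7.9169]ᵀ
Result: (-5.2271, 7.9169)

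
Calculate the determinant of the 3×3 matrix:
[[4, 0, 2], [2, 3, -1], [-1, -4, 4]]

Expansion along first row:
det = 4·det([[3,-1],[-4,4]]) - 0·det([[2,-1],[-1,4]]) + 2·det([[2,3],[-1,-4]])
    = 4·(3·4 - -1·-4) - 0·(2·4 - -1·-1) + 2·(2·-4 - 3·-1)
    = 4·8 - 0·7 + 2·-5
    = 32 + 0 + -10 = 22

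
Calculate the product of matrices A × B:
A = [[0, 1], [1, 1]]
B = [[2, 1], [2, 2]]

Matrix multiplication:
C[0][0] = 0×2 + 1×2 = 2
C[0][1] = 0×1 + 1×2 = 2
C[1][0] = 1×2 + 1×2 = 4
C[1][1] = 1×1 + 1×2 = 3
Result: [[2, 2], [4, 3]]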